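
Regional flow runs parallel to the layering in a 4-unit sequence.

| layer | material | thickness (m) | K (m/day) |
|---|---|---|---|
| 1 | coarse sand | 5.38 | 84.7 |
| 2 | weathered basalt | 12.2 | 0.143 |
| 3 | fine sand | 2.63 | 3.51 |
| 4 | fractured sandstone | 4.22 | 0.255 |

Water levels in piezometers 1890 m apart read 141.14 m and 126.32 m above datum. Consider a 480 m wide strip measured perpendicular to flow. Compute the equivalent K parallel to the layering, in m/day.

19.1

Flow is parallel to layering, so each bed carries its own Darcy discharge and the transmissivities add.
Σ(K_i·b_i) = 84.7×5.38 + 0.143×12.2 + 3.51×2.63 + 0.255×4.22 = 467.7 m²/day.
Total thickness b = 24.43 m, so K_eq = Σ(K_i·b_i)/b = 19.15 m/day.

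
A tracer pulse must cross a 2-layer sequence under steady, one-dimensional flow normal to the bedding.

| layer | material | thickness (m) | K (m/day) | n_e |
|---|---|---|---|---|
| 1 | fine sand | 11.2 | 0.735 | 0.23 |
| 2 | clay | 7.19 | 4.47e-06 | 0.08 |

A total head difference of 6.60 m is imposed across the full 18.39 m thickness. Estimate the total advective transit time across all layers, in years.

2100

With flow normal to the layers, continuity requires the same specific discharge q through every layer.
Σ(b_i/K_i) = 11.2/0.735 + 7.19/4.47e-06 = 1.609e+06 d.
q = Δh / Σ(b_i/K_i) = 6.60 / 1.609e+06 = 4.103e-06 m/day.
In each layer the seepage velocity is v_i = q/n_i, so the layer transit time is t_i = b_i·n_i / q:
  layer 1 (fine sand): t_1 = 11.2 × 0.23 / 4.103e-06 = 6.278e+05 d
  layer 2 (clay): t_2 = 7.19 × 0.08 / 4.103e-06 = 1.402e+05 d
Total t = Σ t_i = 7.680e+05 days = 2103 years.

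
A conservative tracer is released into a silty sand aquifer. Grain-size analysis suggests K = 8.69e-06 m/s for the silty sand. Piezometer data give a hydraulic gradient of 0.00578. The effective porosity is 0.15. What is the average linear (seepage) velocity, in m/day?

0.0289

Convert K: 8.69e-06 m/s × 86400 = 0.7508 m/day.
Hydraulic gradient i = 0.00578.
Darcy flux q = K · i = 0.7508 × 0.005780 = 0.004340 m/day.
Seepage velocity v = q / n_e = 0.004340 / 0.15 = 0.02893 m/day.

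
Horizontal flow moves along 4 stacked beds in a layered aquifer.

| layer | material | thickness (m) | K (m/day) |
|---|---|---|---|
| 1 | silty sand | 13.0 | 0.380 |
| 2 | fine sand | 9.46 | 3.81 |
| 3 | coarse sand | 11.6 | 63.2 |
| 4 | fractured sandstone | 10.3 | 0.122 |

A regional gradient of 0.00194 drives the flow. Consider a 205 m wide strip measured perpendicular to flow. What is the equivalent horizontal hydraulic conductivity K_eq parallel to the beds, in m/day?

Flow is parallel to layering, so each bed carries its own Darcy discharge and the transmissivities add.
Σ(K_i·b_i) = 0.380×13.0 + 3.81×9.46 + 63.2×11.6 + 0.122×10.3 = 775.4 m²/day.
Total thickness b = 44.36 m, so K_eq = Σ(K_i·b_i)/b = 17.48 m/day.

17.5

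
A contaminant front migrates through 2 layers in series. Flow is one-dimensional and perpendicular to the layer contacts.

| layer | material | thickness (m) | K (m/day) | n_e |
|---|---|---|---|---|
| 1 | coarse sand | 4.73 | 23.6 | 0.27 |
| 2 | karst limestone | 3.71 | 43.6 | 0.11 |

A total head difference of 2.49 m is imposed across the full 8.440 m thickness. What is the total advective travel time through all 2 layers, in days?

With flow normal to the layers, continuity requires the same specific discharge q through every layer.
Σ(b_i/K_i) = 4.73/23.6 + 3.71/43.6 = 0.2855 d.
q = Δh / Σ(b_i/K_i) = 2.49 / 0.2855 = 8.721 m/day.
In each layer the seepage velocity is v_i = q/n_i, so the layer transit time is t_i = b_i·n_i / q:
  layer 1 (coarse sand): t_1 = 4.73 × 0.27 / 8.721 = 0.1464 d
  layer 2 (karst limestone): t_2 = 3.71 × 0.11 / 8.721 = 0.04679 d
Total t = Σ t_i = 0.1932 days.

0.193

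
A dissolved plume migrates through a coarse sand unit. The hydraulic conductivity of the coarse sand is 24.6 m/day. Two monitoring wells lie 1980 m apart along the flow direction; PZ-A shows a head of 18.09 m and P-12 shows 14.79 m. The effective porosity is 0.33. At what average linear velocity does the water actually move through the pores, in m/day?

0.124

Hydraulic gradient i = (18.09 − 14.79) / 1980 = 3.3 / 1980 = 0.001667.
Darcy flux q = K · i = 24.60 × 0.001667 = 0.04100 m/day.
Seepage velocity v = q / n_e = 0.04100 / 0.33 = 0.1242 m/day.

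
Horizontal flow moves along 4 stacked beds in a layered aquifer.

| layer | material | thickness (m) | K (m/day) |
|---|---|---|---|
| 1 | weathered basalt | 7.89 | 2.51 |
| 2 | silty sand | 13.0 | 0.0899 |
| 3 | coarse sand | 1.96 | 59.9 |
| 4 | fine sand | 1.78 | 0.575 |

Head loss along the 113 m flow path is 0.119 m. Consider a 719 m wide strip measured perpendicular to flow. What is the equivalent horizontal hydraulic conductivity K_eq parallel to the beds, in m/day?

Flow is parallel to layering, so each bed carries its own Darcy discharge and the transmissivities add.
Σ(K_i·b_i) = 2.51×7.89 + 0.0899×13.0 + 59.9×1.96 + 0.575×1.78 = 139.4 m²/day.
Total thickness b = 24.63 m, so K_eq = Σ(K_i·b_i)/b = 5.660 m/day.

5.66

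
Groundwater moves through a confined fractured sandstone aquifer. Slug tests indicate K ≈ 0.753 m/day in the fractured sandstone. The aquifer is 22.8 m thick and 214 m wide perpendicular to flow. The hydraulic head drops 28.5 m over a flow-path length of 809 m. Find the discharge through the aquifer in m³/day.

129

Cross-sectional area A = 214 × 22.8 = 4879 m².
Hydraulic gradient i = Δh / L = 28.5 / 809 = 0.03523.
Darcy's law: Q = K · A · i = 0.7530 × 4879 × 0.03523 = 129.4 m³/day.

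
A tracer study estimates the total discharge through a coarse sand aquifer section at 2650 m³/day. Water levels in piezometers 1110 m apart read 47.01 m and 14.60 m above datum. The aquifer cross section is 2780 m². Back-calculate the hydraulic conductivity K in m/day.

Hydraulic gradient i = (47.01 − 14.60) / 1110 = 32.41 / 1110 = 0.02920.
From Q = K·A·i, K = Q / (A·i) = 2650 / (2780 × 0.02920) = 32.65 m/day.

32.6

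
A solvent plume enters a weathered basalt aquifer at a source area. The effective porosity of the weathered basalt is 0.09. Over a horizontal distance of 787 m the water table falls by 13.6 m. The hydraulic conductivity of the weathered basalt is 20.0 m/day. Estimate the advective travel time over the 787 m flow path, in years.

Hydraulic gradient i = Δh / L = 13.6 / 787 = 0.01728.
Darcy flux q = K · i = 20.00 × 0.01728 = 0.3456 m/day.
Seepage velocity v = q / n_e = 0.3456 / 0.09 = 3.840 m/day.
Travel time t = L / v = 787 / 3.840 = 204.9 days = 0.5611 years.

0.561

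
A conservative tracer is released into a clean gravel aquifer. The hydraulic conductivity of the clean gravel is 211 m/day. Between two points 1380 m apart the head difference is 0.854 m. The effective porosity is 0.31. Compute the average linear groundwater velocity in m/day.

Hydraulic gradient i = Δh / L = 0.854 / 1380 = 0.0006188.
Darcy flux q = K · i = 211.0 × 0.0006188 = 0.1306 m/day.
Seepage velocity v = q / n_e = 0.1306 / 0.31 = 0.4212 m/day.

0.421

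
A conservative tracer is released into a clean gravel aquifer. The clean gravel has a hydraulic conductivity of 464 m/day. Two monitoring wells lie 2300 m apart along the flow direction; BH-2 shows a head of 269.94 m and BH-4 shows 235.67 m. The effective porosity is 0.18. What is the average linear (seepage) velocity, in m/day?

Hydraulic gradient i = (269.94 − 235.67) / 2300 = 34.27 / 2300 = 0.01490.
Darcy flux q = K · i = 464.0 × 0.01490 = 6.914 m/day.
Seepage velocity v = q / n_e = 6.914 / 0.18 = 38.41 m/day.

38.4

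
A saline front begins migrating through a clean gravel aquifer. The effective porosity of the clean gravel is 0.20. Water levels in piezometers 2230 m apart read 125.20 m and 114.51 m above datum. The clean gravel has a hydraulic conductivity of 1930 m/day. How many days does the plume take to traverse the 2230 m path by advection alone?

Hydraulic gradient i = (125.20 − 114.51) / 2230 = 10.69 / 2230 = 0.004794.
Darcy flux q = K · i = 1930 × 0.004794 = 9.252 m/day.
Seepage velocity v = q / n_e = 9.252 / 0.20 = 46.26 m/day.
Travel time t = L / v = 2230 / 46.26 = 48.21 days.

48.2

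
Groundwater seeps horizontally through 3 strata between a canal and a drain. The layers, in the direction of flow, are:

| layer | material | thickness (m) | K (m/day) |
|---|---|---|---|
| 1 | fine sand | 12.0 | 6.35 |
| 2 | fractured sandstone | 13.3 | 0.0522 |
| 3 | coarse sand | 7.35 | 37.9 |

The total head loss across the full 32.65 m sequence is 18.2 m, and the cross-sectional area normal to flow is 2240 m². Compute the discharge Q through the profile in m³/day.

159

Flow is perpendicular to layering, so the layers act in series and the equivalent K is the thickness-weighted harmonic mean.
Total thickness L = 12.0 + 13.3 + 7.35 = 32.65 m.
Σ(b_i/K_i) = 12.0/6.35 + 13.3/0.0522 + 7.35/37.9 = 256.9 d.
K_eq = L / Σ(b_i/K_i) = 32.65 / 256.9 = 0.1271 m/day.
Q = K_eq · A · (Δh/L) = 0.1271 × 2240 × (18.2/32.65) = 158.7 m³/day.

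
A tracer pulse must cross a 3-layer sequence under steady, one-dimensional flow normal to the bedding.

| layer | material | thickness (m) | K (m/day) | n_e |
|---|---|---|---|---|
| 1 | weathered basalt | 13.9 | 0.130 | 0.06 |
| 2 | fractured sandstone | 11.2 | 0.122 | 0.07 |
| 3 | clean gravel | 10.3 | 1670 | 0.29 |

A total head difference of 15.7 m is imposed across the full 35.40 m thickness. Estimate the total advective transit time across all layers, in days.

58.3

With flow normal to the layers, continuity requires the same specific discharge q through every layer.
Σ(b_i/K_i) = 13.9/0.130 + 11.2/0.122 + 10.3/1670 = 198.7 d.
q = Δh / Σ(b_i/K_i) = 15.7 / 198.7 = 0.07900 m/day.
In each layer the seepage velocity is v_i = q/n_i, so the layer transit time is t_i = b_i·n_i / q:
  layer 1 (weathered basalt): t_1 = 13.9 × 0.06 / 0.07900 = 10.56 d
  layer 2 (fractured sandstone): t_2 = 11.2 × 0.07 / 0.07900 = 9.924 d
  layer 3 (clean gravel): t_3 = 10.3 × 0.29 / 0.07900 = 37.81 d
Total t = Σ t_i = 58.29 days.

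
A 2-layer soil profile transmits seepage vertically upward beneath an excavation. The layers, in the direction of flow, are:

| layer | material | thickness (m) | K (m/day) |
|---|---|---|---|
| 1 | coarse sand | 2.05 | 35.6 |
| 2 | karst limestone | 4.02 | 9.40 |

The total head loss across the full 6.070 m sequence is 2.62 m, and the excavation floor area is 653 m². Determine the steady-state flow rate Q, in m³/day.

Flow is perpendicular to layering, so the layers act in series and the equivalent K is the thickness-weighted harmonic mean.
Total thickness L = 2.05 + 4.02 = 6.070 m.
Σ(b_i/K_i) = 2.05/35.6 + 4.02/9.40 = 0.4852 d.
K_eq = L / Σ(b_i/K_i) = 6.070 / 0.4852 = 12.51 m/day.
Q = K_eq · A · (Δh/L) = 12.51 × 653 × (2.62/6.070) = 3526 m³/day.

3530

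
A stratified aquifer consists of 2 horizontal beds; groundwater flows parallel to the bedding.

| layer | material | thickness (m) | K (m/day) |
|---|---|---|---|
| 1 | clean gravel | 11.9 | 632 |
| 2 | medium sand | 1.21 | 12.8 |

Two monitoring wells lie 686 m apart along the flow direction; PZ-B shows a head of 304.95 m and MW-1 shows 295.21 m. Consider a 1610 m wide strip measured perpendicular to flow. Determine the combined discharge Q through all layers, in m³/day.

172000

Flow is parallel to layering, so each bed carries its own Darcy discharge and the transmissivities add.
Σ(K_i·b_i) = 632×11.9 + 12.8×1.21 = 7536 m²/day.
Hydraulic gradient i = (304.95 − 295.21) / 686 = 9.74 / 686 = 0.01420.
Q = Σ(K_i·b_i) · W · i = 7536 × 1610 × 0.01420 = 1.723e+05 m³/day.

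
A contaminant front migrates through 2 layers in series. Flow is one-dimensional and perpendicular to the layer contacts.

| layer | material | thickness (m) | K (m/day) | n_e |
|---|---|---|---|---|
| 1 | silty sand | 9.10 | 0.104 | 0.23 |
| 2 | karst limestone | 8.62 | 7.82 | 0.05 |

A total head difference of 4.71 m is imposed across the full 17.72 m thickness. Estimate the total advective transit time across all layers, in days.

47.5

With flow normal to the layers, continuity requires the same specific discharge q through every layer.
Σ(b_i/K_i) = 9.10/0.104 + 8.62/7.82 = 88.60 d.
q = Δh / Σ(b_i/K_i) = 4.71 / 88.60 = 0.05316 m/day.
In each layer the seepage velocity is v_i = q/n_i, so the layer transit time is t_i = b_i·n_i / q:
  layer 1 (silty sand): t_1 = 9.10 × 0.23 / 0.05316 = 39.37 d
  layer 2 (karst limestone): t_2 = 8.62 × 0.05 / 0.05316 = 8.108 d
Total t = Σ t_i = 47.48 days.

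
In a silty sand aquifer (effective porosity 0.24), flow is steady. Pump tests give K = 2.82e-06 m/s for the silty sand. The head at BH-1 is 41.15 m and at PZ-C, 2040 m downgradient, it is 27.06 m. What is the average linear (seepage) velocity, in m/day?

0.00701

Convert K: 2.82e-06 m/s × 86400 = 0.2436 m/day.
Hydraulic gradient i = (41.15 − 27.06) / 2040 = 14.09 / 2040 = 0.006907.
Darcy flux q = K · i = 0.2436 × 0.006907 = 0.001683 m/day.
Seepage velocity v = q / n_e = 0.001683 / 0.24 = 0.007012 m/day.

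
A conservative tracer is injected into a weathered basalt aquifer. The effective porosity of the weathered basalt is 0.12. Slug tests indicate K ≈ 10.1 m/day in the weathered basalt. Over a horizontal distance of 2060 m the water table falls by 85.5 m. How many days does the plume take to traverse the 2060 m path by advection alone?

590

Hydraulic gradient i = Δh / L = 85.5 / 2060 = 0.04150.
Darcy flux q = K · i = 10.10 × 0.04150 = 0.4192 m/day.
Seepage velocity v = q / n_e = 0.4192 / 0.12 = 3.493 m/day.
Travel time t = L / v = 2060 / 3.493 = 589.7 days.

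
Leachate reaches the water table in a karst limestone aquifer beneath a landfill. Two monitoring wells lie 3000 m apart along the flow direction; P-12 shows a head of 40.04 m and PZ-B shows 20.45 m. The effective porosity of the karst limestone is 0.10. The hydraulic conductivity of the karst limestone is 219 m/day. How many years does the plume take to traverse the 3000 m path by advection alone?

0.574

Hydraulic gradient i = (40.04 − 20.45) / 3000 = 19.59 / 3000 = 0.006530.
Darcy flux q = K · i = 219.0 × 0.006530 = 1.430 m/day.
Seepage velocity v = q / n_e = 1.430 / 0.10 = 14.30 m/day.
Travel time t = L / v = 3000 / 14.30 = 209.8 days = 0.5743 years.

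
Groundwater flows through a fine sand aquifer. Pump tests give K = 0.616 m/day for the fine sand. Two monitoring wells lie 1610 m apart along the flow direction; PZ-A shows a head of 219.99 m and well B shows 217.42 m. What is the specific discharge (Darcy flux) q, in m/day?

Hydraulic gradient i = (219.99 − 217.42) / 1610 = 2.57 / 1610 = 0.001596.
Specific discharge q = K · i = 0.6160 × 0.001596 = 0.0009833 m/day.

0.000983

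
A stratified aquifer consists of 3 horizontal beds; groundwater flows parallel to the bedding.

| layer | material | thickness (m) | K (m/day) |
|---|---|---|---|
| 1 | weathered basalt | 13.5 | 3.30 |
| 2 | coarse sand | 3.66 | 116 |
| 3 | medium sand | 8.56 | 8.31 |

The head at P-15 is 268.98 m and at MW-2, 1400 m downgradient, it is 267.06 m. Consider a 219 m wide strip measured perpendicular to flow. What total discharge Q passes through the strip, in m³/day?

Flow is parallel to layering, so each bed carries its own Darcy discharge and the transmissivities add.
Σ(K_i·b_i) = 3.30×13.5 + 116×3.66 + 8.31×8.56 = 540.2 m²/day.
Hydraulic gradient i = (268.98 − 267.06) / 1400 = 1.92 / 1400 = 0.001371.
Q = Σ(K_i·b_i) · W · i = 540.2 × 219 × 0.001371 = 162.3 m³/day.

162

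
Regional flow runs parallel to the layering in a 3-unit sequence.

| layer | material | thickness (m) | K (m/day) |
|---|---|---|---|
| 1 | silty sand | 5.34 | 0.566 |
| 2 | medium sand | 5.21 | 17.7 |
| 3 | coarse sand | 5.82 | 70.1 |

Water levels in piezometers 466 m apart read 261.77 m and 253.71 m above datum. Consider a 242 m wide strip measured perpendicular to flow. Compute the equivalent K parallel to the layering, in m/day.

Flow is parallel to layering, so each bed carries its own Darcy discharge and the transmissivities add.
Σ(K_i·b_i) = 0.566×5.34 + 17.7×5.21 + 70.1×5.82 = 503.2 m²/day.
Total thickness b = 16.37 m, so K_eq = Σ(K_i·b_i)/b = 30.74 m/day.

30.7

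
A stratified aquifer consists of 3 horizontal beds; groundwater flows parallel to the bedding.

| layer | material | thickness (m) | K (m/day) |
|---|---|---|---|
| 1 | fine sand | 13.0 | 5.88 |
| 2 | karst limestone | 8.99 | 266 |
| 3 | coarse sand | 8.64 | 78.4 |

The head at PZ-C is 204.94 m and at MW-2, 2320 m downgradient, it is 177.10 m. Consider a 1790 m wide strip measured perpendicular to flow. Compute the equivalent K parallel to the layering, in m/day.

103

Flow is parallel to layering, so each bed carries its own Darcy discharge and the transmissivities add.
Σ(K_i·b_i) = 5.88×13.0 + 266×8.99 + 78.4×8.64 = 3145 m²/day.
Total thickness b = 30.63 m, so K_eq = Σ(K_i·b_i)/b = 102.7 m/day.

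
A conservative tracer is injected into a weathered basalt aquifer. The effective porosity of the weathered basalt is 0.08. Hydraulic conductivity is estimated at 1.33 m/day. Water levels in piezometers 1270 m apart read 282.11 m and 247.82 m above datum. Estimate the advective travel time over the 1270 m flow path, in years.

Hydraulic gradient i = (282.11 − 247.82) / 1270 = 34.29 / 1270 = 0.02700.
Darcy flux q = K · i = 1.330 × 0.02700 = 0.03591 m/day.
Seepage velocity v = q / n_e = 0.03591 / 0.08 = 0.4489 m/day.
Travel time t = L / v = 1270 / 0.4489 = 2829 days = 7.746 years.

7.75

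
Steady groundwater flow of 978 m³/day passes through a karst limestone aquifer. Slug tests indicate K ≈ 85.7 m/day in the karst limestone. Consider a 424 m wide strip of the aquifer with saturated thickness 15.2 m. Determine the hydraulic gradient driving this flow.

Cross-sectional area A = 424 × 15.2 = 6445 m².
From Q = K·A·i, i = Q / (K·A) = 978 / (85.70 × 6445) = 0.001771.

0.00177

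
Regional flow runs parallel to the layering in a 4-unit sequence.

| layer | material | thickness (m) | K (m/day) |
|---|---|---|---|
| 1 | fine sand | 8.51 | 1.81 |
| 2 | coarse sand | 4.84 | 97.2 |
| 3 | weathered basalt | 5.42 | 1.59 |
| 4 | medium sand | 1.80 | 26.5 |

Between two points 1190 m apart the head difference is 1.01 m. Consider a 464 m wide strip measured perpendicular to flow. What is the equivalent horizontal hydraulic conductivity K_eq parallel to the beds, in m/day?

Flow is parallel to layering, so each bed carries its own Darcy discharge and the transmissivities add.
Σ(K_i·b_i) = 1.81×8.51 + 97.2×4.84 + 1.59×5.42 + 26.5×1.80 = 542.2 m²/day.
Total thickness b = 20.57 m, so K_eq = Σ(K_i·b_i)/b = 26.36 m/day.

26.4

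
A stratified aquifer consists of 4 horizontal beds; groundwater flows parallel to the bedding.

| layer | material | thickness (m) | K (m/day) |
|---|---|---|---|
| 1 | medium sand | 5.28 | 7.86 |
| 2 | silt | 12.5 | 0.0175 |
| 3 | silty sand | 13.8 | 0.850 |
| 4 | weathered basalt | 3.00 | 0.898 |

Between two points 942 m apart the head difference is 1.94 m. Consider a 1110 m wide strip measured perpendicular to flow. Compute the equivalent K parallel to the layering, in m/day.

1.62

Flow is parallel to layering, so each bed carries its own Darcy discharge and the transmissivities add.
Σ(K_i·b_i) = 7.86×5.28 + 0.0175×12.5 + 0.850×13.8 + 0.898×3.00 = 56.14 m²/day.
Total thickness b = 34.58 m, so K_eq = Σ(K_i·b_i)/b = 1.624 m/day.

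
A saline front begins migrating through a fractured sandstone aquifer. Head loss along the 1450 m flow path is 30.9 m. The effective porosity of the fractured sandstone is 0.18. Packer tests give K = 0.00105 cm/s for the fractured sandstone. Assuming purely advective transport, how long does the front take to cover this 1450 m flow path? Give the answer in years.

Convert K: 0.00105 cm/s × 864 = 0.9072 m/day.
Hydraulic gradient i = Δh / L = 30.9 / 1450 = 0.02131.
Darcy flux q = K · i = 0.9072 × 0.02131 = 0.01933 m/day.
Seepage velocity v = q / n_e = 0.01933 / 0.18 = 0.1074 m/day.
Travel time t = L / v = 1450 / 0.1074 = 13500 days = 36.96 years.

37.0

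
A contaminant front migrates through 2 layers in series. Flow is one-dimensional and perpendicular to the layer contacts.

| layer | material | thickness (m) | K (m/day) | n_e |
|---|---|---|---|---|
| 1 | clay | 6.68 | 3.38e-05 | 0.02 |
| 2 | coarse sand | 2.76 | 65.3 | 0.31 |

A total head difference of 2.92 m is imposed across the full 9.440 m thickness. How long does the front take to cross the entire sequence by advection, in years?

183

With flow normal to the layers, continuity requires the same specific discharge q through every layer.
Σ(b_i/K_i) = 6.68/3.38e-05 + 2.76/65.3 = 1.976e+05 d.
q = Δh / Σ(b_i/K_i) = 2.92 / 1.976e+05 = 1.477e-05 m/day.
In each layer the seepage velocity is v_i = q/n_i, so the layer transit time is t_i = b_i·n_i / q:
  layer 1 (clay): t_1 = 6.68 × 0.02 / 1.477e-05 = 9042 d
  layer 2 (coarse sand): t_2 = 2.76 × 0.31 / 1.477e-05 = 57909 d
Total t = Σ t_i = 66952 days = 183.3 years.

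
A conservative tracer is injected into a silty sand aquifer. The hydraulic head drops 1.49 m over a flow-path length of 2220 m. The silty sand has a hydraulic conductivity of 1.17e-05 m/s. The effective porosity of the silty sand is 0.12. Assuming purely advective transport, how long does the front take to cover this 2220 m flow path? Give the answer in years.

1080

Convert K: 1.17e-05 m/s × 86400 = 1.011 m/day.
Hydraulic gradient i = Δh / L = 1.49 / 2220 = 0.0006712.
Darcy flux q = K · i = 1.011 × 0.0006712 = 0.0006785 m/day.
Seepage velocity v = q / n_e = 0.0006785 / 0.12 = 0.005654 m/day.
Travel time t = L / v = 2220 / 0.005654 = 3.926e+05 days = 1075 years.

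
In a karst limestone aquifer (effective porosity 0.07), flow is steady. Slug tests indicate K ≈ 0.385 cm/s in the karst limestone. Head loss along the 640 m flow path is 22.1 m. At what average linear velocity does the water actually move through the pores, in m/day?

Convert K: 0.385 cm/s × 864 = 332.6 m/day.
Hydraulic gradient i = Δh / L = 22.1 / 640 = 0.03453.
Darcy flux q = K · i = 332.6 × 0.03453 = 11.49 m/day.
Seepage velocity v = q / n_e = 11.49 / 0.07 = 164.1 m/day.

164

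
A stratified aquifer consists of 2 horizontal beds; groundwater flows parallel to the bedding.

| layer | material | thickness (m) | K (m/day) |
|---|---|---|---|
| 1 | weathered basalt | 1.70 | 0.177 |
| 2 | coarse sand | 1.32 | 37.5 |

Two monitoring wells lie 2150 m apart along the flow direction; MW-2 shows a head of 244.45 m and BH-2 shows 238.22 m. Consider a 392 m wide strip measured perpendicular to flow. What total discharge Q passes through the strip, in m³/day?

Flow is parallel to layering, so each bed carries its own Darcy discharge and the transmissivities add.
Σ(K_i·b_i) = 0.177×1.70 + 37.5×1.32 = 49.80 m²/day.
Hydraulic gradient i = (244.45 − 238.22) / 2150 = 6.23 / 2150 = 0.002898.
Q = Σ(K_i·b_i) · W · i = 49.80 × 392 × 0.002898 = 56.57 m³/day.

56.6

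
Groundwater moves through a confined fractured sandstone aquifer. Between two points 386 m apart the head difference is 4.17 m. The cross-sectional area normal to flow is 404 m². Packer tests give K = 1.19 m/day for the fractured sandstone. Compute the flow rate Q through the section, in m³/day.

Hydraulic gradient i = Δh / L = 4.17 / 386 = 0.01080.
Darcy's law: Q = K · A · i = 1.190 × 404.0 × 0.01080 = 5.194 m³/day.

5.19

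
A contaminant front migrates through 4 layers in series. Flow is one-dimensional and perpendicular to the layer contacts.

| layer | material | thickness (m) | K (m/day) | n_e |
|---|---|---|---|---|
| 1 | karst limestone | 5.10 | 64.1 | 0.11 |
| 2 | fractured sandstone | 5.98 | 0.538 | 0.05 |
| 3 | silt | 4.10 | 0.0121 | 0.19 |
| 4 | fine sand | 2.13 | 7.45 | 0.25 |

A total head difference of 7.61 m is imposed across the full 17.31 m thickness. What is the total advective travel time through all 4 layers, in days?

100

With flow normal to the layers, continuity requires the same specific discharge q through every layer.
Σ(b_i/K_i) = 5.10/64.1 + 5.98/0.538 + 4.10/0.0121 + 2.13/7.45 = 350.3 d.
q = Δh / Σ(b_i/K_i) = 7.61 / 350.3 = 0.02172 m/day.
In each layer the seepage velocity is v_i = q/n_i, so the layer transit time is t_i = b_i·n_i / q:
  layer 1 (karst limestone): t_1 = 5.10 × 0.11 / 0.02172 = 25.83 d
  layer 2 (fractured sandstone): t_2 = 5.98 × 0.05 / 0.02172 = 13.76 d
  layer 3 (silt): t_3 = 4.10 × 0.19 / 0.02172 = 35.86 d
  layer 4 (fine sand): t_4 = 2.13 × 0.25 / 0.02172 = 24.51 d
Total t = Σ t_i = 99.96 days.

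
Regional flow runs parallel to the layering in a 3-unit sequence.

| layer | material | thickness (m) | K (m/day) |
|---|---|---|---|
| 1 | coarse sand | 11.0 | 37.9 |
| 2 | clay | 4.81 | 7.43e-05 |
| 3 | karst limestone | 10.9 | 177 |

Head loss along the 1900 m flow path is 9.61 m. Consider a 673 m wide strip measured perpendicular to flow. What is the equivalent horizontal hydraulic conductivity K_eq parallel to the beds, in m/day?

87.8

Flow is parallel to layering, so each bed carries its own Darcy discharge and the transmissivities add.
Σ(K_i·b_i) = 37.9×11.0 + 7.43e-05×4.81 + 177×10.9 = 2346 m²/day.
Total thickness b = 26.71 m, so K_eq = Σ(K_i·b_i)/b = 87.84 m/day.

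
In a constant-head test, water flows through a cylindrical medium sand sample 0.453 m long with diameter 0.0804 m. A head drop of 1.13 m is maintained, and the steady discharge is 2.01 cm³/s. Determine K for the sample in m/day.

Cross-sectional area A = π·(d/2)² = π × (0.0804/2)² = 0.005077 m².
Convert discharge: 2.01 cm³/s = 2.010e-06 m³/s.
Darcy's law rearranged: K = Q·L / (A·Δh) = 2.010e-06 × 0.453 / (0.005077 × 1.13) = 0.0001587 m/s = 13.71 m/day.

13.7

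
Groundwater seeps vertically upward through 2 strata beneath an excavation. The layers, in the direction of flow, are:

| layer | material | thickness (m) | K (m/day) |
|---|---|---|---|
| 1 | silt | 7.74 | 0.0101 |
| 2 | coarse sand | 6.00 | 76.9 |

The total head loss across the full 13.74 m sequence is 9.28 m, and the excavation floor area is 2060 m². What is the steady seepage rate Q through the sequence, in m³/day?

Flow is perpendicular to layering, so the layers act in series and the equivalent K is the thickness-weighted harmonic mean.
Total thickness L = 7.74 + 6.00 = 13.74 m.
Σ(b_i/K_i) = 7.74/0.0101 + 6.00/76.9 = 766.4 d.
K_eq = L / Σ(b_i/K_i) = 13.74 / 766.4 = 0.01793 m/day.
Q = K_eq · A · (Δh/L) = 0.01793 × 2060 × (9.28/13.74) = 24.94 m³/day.

24.9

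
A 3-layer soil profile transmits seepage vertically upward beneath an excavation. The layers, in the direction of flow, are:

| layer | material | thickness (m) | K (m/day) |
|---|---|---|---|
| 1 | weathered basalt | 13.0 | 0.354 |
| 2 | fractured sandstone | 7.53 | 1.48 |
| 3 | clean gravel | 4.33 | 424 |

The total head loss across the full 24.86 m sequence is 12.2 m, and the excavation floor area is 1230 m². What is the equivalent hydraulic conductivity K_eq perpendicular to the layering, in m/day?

0.594

Flow is perpendicular to layering, so the layers act in series and the equivalent K is the thickness-weighted harmonic mean.
Total thickness L = 13.0 + 7.53 + 4.33 = 24.86 m.
Σ(b_i/K_i) = 13.0/0.354 + 7.53/1.48 + 4.33/424 = 41.82 d.
K_eq = L / Σ(b_i/K_i) = 24.86 / 41.82 = 0.5944 m/day.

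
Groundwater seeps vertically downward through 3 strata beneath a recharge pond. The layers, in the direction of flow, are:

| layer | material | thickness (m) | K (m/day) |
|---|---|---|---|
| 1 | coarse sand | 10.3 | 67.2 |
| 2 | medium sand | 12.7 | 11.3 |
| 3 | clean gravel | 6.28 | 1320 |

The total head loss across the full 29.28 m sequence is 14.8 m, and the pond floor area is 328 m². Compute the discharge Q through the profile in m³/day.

Flow is perpendicular to layering, so the layers act in series and the equivalent K is the thickness-weighted harmonic mean.
Total thickness L = 10.3 + 12.7 + 6.28 = 29.28 m.
Σ(b_i/K_i) = 10.3/67.2 + 12.7/11.3 + 6.28/1320 = 1.282 d.
K_eq = L / Σ(b_i/K_i) = 29.28 / 1.282 = 22.84 m/day.
Q = K_eq · A · (Δh/L) = 22.84 × 328 × (14.8/29.28) = 3787 m³/day.

3790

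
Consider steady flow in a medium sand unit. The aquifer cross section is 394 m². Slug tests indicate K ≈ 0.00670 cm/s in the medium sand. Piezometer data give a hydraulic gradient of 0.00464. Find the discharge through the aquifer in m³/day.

10.6

Convert K: 0.00670 cm/s × 864 = 5.789 m/day.
Hydraulic gradient i = 0.00464.
Darcy's law: Q = K · A · i = 5.789 × 394.0 × 0.004640 = 10.58 m³/day.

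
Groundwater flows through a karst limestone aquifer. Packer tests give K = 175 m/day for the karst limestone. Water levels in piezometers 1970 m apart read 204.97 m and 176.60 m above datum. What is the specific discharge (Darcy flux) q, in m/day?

2.52

Hydraulic gradient i = (204.97 − 176.60) / 1970 = 28.37 / 1970 = 0.01440.
Specific discharge q = K · i = 175.0 × 0.01440 = 2.520 m/day.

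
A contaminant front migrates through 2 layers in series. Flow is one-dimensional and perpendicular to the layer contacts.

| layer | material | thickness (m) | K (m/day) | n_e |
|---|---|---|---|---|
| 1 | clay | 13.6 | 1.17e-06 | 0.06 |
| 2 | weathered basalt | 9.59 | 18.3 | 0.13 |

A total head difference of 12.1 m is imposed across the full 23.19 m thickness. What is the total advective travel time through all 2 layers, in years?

5430

With flow normal to the layers, continuity requires the same specific discharge q through every layer.
Σ(b_i/K_i) = 13.6/1.17e-06 + 9.59/18.3 = 1.162e+07 d.
q = Δh / Σ(b_i/K_i) = 12.1 / 1.162e+07 = 1.041e-06 m/day.
In each layer the seepage velocity is v_i = q/n_i, so the layer transit time is t_i = b_i·n_i / q:
  layer 1 (clay): t_1 = 13.6 × 0.06 / 1.041e-06 = 7.839e+05 d
  layer 2 (weathered basalt): t_2 = 9.59 × 0.13 / 1.041e-06 = 1.198e+06 d
Total t = Σ t_i = 1.982e+06 days = 5425 years.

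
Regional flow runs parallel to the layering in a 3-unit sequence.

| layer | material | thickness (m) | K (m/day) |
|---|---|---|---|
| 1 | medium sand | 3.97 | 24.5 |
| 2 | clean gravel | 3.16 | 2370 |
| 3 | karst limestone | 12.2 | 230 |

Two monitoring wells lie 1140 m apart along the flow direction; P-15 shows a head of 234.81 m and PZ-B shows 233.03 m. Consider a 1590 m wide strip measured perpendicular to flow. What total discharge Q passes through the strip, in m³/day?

Flow is parallel to layering, so each bed carries its own Darcy discharge and the transmissivities add.
Σ(K_i·b_i) = 24.5×3.97 + 2370×3.16 + 230×12.2 = 10392 m²/day.
Hydraulic gradient i = (234.81 − 233.03) / 1140 = 1.78 / 1140 = 0.001561.
Q = Σ(K_i·b_i) · W · i = 10392 × 1590 × 0.001561 = 25801 m³/day.

25800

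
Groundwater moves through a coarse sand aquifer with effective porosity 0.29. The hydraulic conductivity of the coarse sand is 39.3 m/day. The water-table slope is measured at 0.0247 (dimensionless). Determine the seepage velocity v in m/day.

Hydraulic gradient i = 0.0247.
Darcy flux q = K · i = 39.30 × 0.02470 = 0.9707 m/day.
Seepage velocity v = q / n_e = 0.9707 / 0.29 = 3.347 m/day.

3.35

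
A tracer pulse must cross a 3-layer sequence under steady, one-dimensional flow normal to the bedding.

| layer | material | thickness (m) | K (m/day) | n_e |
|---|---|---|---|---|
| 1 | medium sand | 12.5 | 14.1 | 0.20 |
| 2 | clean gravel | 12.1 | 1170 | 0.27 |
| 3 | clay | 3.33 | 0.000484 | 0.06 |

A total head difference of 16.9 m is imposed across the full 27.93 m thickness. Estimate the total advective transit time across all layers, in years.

6.65

With flow normal to the layers, continuity requires the same specific discharge q through every layer.
Σ(b_i/K_i) = 12.5/14.1 + 12.1/1170 + 3.33/0.000484 = 6881 d.
q = Δh / Σ(b_i/K_i) = 16.9 / 6881 = 0.002456 m/day.
In each layer the seepage velocity is v_i = q/n_i, so the layer transit time is t_i = b_i·n_i / q:
  layer 1 (medium sand): t_1 = 12.5 × 0.20 / 0.002456 = 1018 d
  layer 2 (clean gravel): t_2 = 12.1 × 0.27 / 0.002456 = 1330 d
  layer 3 (clay): t_3 = 3.33 × 0.06 / 0.002456 = 81.35 d
Total t = Σ t_i = 2429 days = 6.652 years.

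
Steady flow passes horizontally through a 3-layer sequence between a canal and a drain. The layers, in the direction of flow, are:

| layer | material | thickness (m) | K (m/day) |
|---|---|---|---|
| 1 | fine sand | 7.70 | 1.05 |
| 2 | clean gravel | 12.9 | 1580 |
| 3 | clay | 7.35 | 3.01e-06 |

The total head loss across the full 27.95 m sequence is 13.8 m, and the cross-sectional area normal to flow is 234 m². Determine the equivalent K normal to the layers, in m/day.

Flow is perpendicular to layering, so the layers act in series and the equivalent K is the thickness-weighted harmonic mean.
Total thickness L = 7.70 + 12.9 + 7.35 = 27.95 m.
Σ(b_i/K_i) = 7.70/1.05 + 12.9/1580 + 7.35/3.01e-06 = 2.442e+06 d.
K_eq = L / Σ(b_i/K_i) = 27.95 / 2.442e+06 = 1.145e-05 m/day.

1.14e-05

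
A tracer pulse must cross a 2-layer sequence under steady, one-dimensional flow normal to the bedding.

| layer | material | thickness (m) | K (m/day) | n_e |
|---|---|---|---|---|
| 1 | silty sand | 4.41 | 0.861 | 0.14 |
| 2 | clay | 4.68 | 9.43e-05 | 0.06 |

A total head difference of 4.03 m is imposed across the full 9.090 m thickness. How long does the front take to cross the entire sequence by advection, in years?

With flow normal to the layers, continuity requires the same specific discharge q through every layer.
Σ(b_i/K_i) = 4.41/0.861 + 4.68/9.43e-05 = 49634 d.
q = Δh / Σ(b_i/K_i) = 4.03 / 49634 = 8.119e-05 m/day.
In each layer the seepage velocity is v_i = q/n_i, so the layer transit time is t_i = b_i·n_i / q:
  layer 1 (silty sand): t_1 = 4.41 × 0.14 / 8.119e-05 = 7604 d
  layer 2 (clay): t_2 = 4.68 × 0.06 / 8.119e-05 = 3458 d
Total t = Σ t_i = 11062 days = 30.29 years.

30.3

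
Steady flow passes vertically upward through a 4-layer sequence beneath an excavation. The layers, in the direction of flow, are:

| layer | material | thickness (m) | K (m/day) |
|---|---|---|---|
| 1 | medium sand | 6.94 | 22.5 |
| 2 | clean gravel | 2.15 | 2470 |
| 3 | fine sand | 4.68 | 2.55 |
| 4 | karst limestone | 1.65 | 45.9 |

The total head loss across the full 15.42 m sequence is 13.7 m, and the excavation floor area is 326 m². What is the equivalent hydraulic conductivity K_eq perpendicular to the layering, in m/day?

Flow is perpendicular to layering, so the layers act in series and the equivalent K is the thickness-weighted harmonic mean.
Total thickness L = 6.94 + 2.15 + 4.68 + 1.65 = 15.42 m.
Σ(b_i/K_i) = 6.94/22.5 + 2.15/2470 + 4.68/2.55 + 1.65/45.9 = 2.181 d.
K_eq = L / Σ(b_i/K_i) = 15.42 / 2.181 = 7.072 m/day.

7.07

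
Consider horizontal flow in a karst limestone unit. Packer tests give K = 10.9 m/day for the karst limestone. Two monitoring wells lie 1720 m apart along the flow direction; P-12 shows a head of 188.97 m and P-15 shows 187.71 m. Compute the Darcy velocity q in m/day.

Hydraulic gradient i = (188.97 − 187.71) / 1720 = 1.26 / 1720 = 0.0007326.
Specific discharge q = K · i = 10.90 × 0.0007326 = 0.007985 m/day.

0.00798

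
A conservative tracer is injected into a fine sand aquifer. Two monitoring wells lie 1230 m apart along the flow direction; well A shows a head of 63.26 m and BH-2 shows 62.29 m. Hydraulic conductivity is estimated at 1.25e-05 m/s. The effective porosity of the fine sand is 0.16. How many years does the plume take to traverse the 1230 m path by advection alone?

633

Convert K: 1.25e-05 m/s × 86400 = 1.080 m/day.
Hydraulic gradient i = (63.26 − 62.29) / 1230 = 0.97 / 1230 = 0.0007886.
Darcy flux q = K · i = 1.080 × 0.0007886 = 0.0008517 m/day.
Seepage velocity v = q / n_e = 0.0008517 / 0.16 = 0.005323 m/day.
Travel time t = L / v = 1230 / 0.005323 = 2.311e+05 days = 632.6 years.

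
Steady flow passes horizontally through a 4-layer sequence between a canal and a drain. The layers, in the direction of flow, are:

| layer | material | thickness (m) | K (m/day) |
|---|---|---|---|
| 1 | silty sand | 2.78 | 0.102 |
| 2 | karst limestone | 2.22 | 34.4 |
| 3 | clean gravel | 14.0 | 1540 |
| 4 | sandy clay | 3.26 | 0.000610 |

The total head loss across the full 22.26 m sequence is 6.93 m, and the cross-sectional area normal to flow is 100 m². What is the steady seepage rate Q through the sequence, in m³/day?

0.129

Flow is perpendicular to layering, so the layers act in series and the equivalent K is the thickness-weighted harmonic mean.
Total thickness L = 2.78 + 2.22 + 14.0 + 3.26 = 22.26 m.
Σ(b_i/K_i) = 2.78/0.102 + 2.22/34.4 + 14.0/1540 + 3.26/0.000610 = 5372 d.
K_eq = L / Σ(b_i/K_i) = 22.26 / 5372 = 0.004144 m/day.
Q = K_eq · A · (Δh/L) = 0.004144 × 100 × (6.93/22.26) = 0.1290 m³/day.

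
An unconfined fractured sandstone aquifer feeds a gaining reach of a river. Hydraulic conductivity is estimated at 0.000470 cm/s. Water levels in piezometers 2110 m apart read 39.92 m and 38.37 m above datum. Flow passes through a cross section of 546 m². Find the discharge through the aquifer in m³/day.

0.163

Convert K: 0.000470 cm/s × 864 = 0.4061 m/day.
Hydraulic gradient i = (39.92 − 38.37) / 2110 = 1.55 / 2110 = 0.0007346.
Darcy's law: Q = K · A · i = 0.4061 × 546.0 × 0.0007346 = 0.1629 m³/day.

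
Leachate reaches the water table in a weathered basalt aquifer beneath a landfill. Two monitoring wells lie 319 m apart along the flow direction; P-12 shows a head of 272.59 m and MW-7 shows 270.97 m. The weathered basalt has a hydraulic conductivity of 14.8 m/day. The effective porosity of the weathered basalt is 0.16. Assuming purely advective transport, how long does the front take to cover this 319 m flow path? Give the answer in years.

1.86

Hydraulic gradient i = (272.59 − 270.97) / 319 = 1.62 / 319 = 0.005078.
Darcy flux q = K · i = 14.80 × 0.005078 = 0.07516 m/day.
Seepage velocity v = q / n_e = 0.07516 / 0.16 = 0.4697 m/day.
Travel time t = L / v = 319 / 0.4697 = 679.1 days = 1.859 years.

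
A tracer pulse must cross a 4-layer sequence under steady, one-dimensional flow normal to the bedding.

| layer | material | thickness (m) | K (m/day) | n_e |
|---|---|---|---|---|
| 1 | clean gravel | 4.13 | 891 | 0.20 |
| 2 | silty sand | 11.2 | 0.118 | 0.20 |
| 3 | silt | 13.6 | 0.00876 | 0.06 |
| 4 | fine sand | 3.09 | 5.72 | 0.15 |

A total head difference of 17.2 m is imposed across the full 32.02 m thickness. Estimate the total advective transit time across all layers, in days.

With flow normal to the layers, continuity requires the same specific discharge q through every layer.
Σ(b_i/K_i) = 4.13/891 + 11.2/0.118 + 13.6/0.00876 + 3.09/5.72 = 1648 d.
q = Δh / Σ(b_i/K_i) = 17.2 / 1648 = 0.01044 m/day.
In each layer the seepage velocity is v_i = q/n_i, so the layer transit time is t_i = b_i·n_i / q:
  layer 1 (clean gravel): t_1 = 4.13 × 0.20 / 0.01044 = 79.14 d
  layer 2 (silty sand): t_2 = 11.2 × 0.20 / 0.01044 = 214.6 d
  layer 3 (silt): t_3 = 13.6 × 0.06 / 0.01044 = 78.18 d
  layer 4 (fine sand): t_4 = 3.09 × 0.15 / 0.01044 = 44.41 d
Total t = Σ t_i = 416.4 days.

416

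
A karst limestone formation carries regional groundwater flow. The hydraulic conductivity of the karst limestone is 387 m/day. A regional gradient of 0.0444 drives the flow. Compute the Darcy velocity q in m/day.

17.2

Hydraulic gradient i = 0.0444.
Specific discharge q = K · i = 387.0 × 0.04440 = 17.18 m/day.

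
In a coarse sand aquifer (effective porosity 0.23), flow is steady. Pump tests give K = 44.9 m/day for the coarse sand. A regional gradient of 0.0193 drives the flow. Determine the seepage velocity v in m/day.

Hydraulic gradient i = 0.0193.
Darcy flux q = K · i = 44.90 × 0.01930 = 0.8666 m/day.
Seepage velocity v = q / n_e = 0.8666 / 0.23 = 3.768 m/day.

3.77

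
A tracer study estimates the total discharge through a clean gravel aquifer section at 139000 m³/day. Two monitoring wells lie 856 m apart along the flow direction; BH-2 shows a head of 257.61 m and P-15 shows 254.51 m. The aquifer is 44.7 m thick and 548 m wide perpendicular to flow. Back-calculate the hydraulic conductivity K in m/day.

1570

Cross-sectional area A = 548 × 44.7 = 24496 m².
Hydraulic gradient i = (257.61 − 254.51) / 856 = 3.1 / 856 = 0.003621.
From Q = K·A·i, K = Q / (A·i) = 139000 / (24496 × 0.003621) = 1567 m/day.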